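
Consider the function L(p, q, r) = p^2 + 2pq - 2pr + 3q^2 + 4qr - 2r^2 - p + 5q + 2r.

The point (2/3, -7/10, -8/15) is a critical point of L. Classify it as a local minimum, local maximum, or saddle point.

The Hessian is constant: H = [[2, 2, -2], [2, 6, 4], [-2, 4, -4]].
Leading principal minors: Δ₁ = 2, Δ₂ = 8, Δ₃ = -120.
The minors fit neither the all-positive nor the alternating-sign pattern, so H is indefinite: a saddle point.

saddle point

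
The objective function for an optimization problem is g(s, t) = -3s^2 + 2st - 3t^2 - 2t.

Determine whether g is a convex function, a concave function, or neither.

g is quadratic, so its Hessian is the constant matrix H = [[-6, 2], [2, -6]].
det(H) = 32, tr(H) = -12.
det(H) > 0 and tr(H) < 0, so H is negative definite everywhere: concave.

concave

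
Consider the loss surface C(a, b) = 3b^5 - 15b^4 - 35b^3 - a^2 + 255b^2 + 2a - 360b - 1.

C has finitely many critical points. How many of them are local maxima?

2

C separates as a function of a plus a function of b, so ∇C=0 decouples.
∂C/∂a = -2(a - 1) = 0 at a ∈ {1}; ∂C/∂b = 15(b - 4)(b - 2)(b - 1)(b + 3) = 0 at b ∈ {-3, 1, 2, 4}.
The Hessian is diagonal: diag(C_aa, C_bb). Second derivatives: C_aa(1)=-2; C_bb(-3)=-2100, C_bb(1)=180, C_bb(2)=-150, C_bb(4)=630.
Local maxima occur where both diagonal entries negative: (1, -3), (1, 2). Count: 2.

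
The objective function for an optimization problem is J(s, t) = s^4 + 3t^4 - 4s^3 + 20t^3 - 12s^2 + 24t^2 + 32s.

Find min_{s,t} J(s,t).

J(s,t) separates as P(s) + Q(t), so its minimum is min P + min Q.
P'(s) = 4(s - 4)(s - 1)(s + 2) vanishes at s ∈ {-2, 1, 4}; Q'(t) = 12t(t + 1)(t + 4) vanishes at t ∈ {-4, -1, 0}.
Local minima of P (where P''>0): P(-2)=-64, P(4)=-64. Local minima of Q: Q(-4)=-128, Q(0)=0.
So the global minimum of J is P(-2) + Q(-4) = -64 − 128 = -192, attained at (-2, -4).

-192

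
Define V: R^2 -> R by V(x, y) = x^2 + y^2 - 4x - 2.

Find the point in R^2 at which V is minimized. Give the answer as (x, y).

(2, 0)

V(x,y) separates as P(x) + Q(y) − 2, so its minimum is min P + min Q − 2.
P'(x) = 2x - 4 vanishes at x ∈ {2}; Q'(y) = 2y vanishes at y ∈ {0}.
Local minima of P (where P''>0): P(2)=-4. Local minima of Q: Q(0)=0.
So the global minimum of V is P(2) + Q(0) − 2 = -4 + 0 − 2 = -6, attained at (2, 0).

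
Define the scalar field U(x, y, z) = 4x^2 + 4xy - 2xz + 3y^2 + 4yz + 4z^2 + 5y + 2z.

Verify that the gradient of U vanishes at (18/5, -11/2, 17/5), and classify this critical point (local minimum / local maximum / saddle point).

∇U = (8x + 4y - 2z, 4x + 6y + 4z + 5, -2x + 4y + 8z + 2); substituting (18/5, -11/2, 17/5) gives ∇U = (0, 0, 0), so (18/5, -11/2, 17/5) is indeed a critical point.
The Hessian is constant: H = [[8, 4, -2], [4, 6, 4], [-2, 4, 8]].
Leading principal minors: Δ₁ = 8, Δ₂ = 32, Δ₃ = 40.
All leading minors are positive, so H is positive definite: a local minimum.

local minimum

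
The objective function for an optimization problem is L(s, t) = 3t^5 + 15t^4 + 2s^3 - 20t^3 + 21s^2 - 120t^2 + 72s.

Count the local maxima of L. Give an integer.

L separates as a function of s plus a function of t, so ∇L=0 decouples.
∂L/∂s = 6(s + 3)(s + 4) = 0 at s ∈ {-4, -3}; ∂L/∂t = 15t(t - 2)(t + 2)(t + 4) = 0 at t ∈ {-4, -2, 0, 2}.
The Hessian is diagonal: diag(L_ss, L_tt). Second derivatives: L_ss(-4)=-6, L_ss(-3)=6; L_tt(-4)=-720, L_tt(-2)=240, L_tt(0)=-240, L_tt(2)=720.
Local maxima occur where both diagonal entries negative: (-4, -4), (-4, 0). Count: 2.

2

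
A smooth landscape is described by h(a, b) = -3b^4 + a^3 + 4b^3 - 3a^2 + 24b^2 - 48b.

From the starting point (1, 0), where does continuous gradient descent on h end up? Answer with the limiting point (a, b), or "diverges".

h is separable, so gradient descent decouples: a follows -∂h/∂a, b follows -∂h/∂b.
∂h/∂a = 3a(a - 2); at a=1 this is -3, so a increases.
∂h/∂b = -12(b - 2)(b - 1)(b + 2); at b=0 this is -48, so b increases.
a converges to its nearest critical value 2 (a local min of the a-part); b converges to 1. The iterate converges to (2, 1).

(2, 1)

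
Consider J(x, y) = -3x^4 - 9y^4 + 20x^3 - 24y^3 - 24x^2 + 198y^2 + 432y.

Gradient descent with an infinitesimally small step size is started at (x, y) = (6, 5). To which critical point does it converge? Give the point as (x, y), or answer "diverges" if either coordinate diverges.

J is separable, so gradient descent decouples: x follows -∂J/∂x, y follows -∂J/∂y.
∂J/∂x = -12x(x - 4)(x - 1); at x=6 this is -720, so x increases.
∂J/∂y = -36(y - 3)(y + 1)(y + 4); at y=5 this is -3888, so y increases.
The x-coordinate has no critical point in that direction and runs off to infinity.

diverges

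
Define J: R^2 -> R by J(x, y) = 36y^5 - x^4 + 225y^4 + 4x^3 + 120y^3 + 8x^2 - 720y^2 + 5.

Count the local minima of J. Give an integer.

2

J separates as a function of x plus a function of y, so ∇J=0 decouples.
∂J/∂x = -4x(x - 4)(x + 1) = 0 at x ∈ {-1, 0, 4}; ∂J/∂y = 180y(y - 1)(y + 2)(y + 4) = 0 at y ∈ {-4, -2, 0, 1}.
The Hessian is diagonal: diag(J_xx, J_yy). Second derivatives: J_xx(-1)=-20, J_xx(0)=16, J_xx(4)=-80; J_yy(-4)=-7200, J_yy(-2)=2160, J_yy(0)=-1440, J_yy(1)=2700.
Local minima occur where both diagonal entries positive: (0, -2), (0, 1). Count: 2.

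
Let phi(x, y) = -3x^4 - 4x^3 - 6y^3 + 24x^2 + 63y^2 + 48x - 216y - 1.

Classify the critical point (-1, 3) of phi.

local minimum

The mixed partial ∂²phi/∂x∂y is 0, so the Hessian at any point is diag(phi_xx, phi_yy) = diag(12(-3x^2 - 2x + 4), 18(-2y + 7)).
At (-1, 3): H = diag(36, 18).
Both eigenvalues are positive, so H is positive definite: a local minimum.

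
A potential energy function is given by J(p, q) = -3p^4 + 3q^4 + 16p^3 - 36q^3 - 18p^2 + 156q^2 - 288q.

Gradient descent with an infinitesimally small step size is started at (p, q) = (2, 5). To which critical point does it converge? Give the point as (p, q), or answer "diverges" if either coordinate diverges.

(1, 4)

J is separable, so gradient descent decouples: p follows -∂J/∂p, q follows -∂J/∂q.
∂J/∂p = -12p(p - 3)(p - 1); at p=2 this is 24, so p decreases.
∂J/∂q = 12(q - 4)(q - 3)(q - 2); at q=5 this is 72, so q decreases.
p converges to its nearest critical value 1 (a local min of the p-part); q converges to 4. The iterate converges to (1, 4).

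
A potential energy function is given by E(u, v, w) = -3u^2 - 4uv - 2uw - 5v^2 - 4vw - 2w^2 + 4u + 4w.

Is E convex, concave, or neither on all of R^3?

concave

E is quadratic, so its Hessian is the constant matrix H = [[-6, -4, -2], [-4, -10, -4], [-2, -4, -4]].
Leading principal minors: -6, 44, -104.
Signs alternate −, +, − ⇒ H ≺ 0 ⇒ concave.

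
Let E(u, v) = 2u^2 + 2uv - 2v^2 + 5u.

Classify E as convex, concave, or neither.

neither

E is quadratic, so its Hessian is the constant matrix H = [[4, 2], [2, -4]].
det(H) = -20, tr(H) = 0.
det(H) < 0, so H is indefinite: neither convex nor concave.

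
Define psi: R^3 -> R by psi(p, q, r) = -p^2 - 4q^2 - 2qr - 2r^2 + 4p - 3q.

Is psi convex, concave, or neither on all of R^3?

concave

psi is quadratic, so its Hessian is the constant matrix H = [[-2, 0, 0], [0, -8, -2], [0, -2, -4]].
Leading principal minors: -2, 16, -56.
Signs alternate −, +, − ⇒ H ≺ 0 ⇒ concave.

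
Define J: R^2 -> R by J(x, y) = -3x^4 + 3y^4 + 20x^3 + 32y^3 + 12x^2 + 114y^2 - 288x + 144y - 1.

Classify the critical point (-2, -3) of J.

local maximum

The mixed partial ∂²J/∂x∂y is 0, so the Hessian at any point is diag(J_xx, J_yy) = diag(12(-3x^2 + 10x + 2), 12(3y^2 + 16y + 19)).
At (-2, -3): H = diag(-360, -24).
Both eigenvalues are negative, so H is negative definite: a local maximum.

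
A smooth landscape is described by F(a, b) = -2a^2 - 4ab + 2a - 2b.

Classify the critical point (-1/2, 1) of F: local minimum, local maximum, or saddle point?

saddle point

The Hessian of F is constant: H = [[-4, -4], [-4, 0]].
det(H) = (-4)·0 − (-4)² = -16.
Since det(H) < 0, H is indefinite and the critical point is a saddle point.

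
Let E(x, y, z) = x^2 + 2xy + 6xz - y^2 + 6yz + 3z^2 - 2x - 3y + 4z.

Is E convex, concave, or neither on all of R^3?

neither

E is quadratic, so its Hessian is the constant matrix H = [[2, 2, 6], [2, -2, 6], [6, 6, 6]].
Leading principal minors: 2, -8, 96.
Neither pattern holds ⇒ H is indefinite ⇒ neither convex nor concave.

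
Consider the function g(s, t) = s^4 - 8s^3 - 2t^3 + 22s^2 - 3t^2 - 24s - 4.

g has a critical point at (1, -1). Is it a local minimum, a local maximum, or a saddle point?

The mixed partial ∂²g/∂s∂t is 0, so the Hessian at any point is diag(g_ss, g_tt) = diag(4(3s^2 - 12s + 11), -6(2t + 1)).
At (1, -1): H = diag(8, 6).
Both eigenvalues are positive, so H is positive definite: a local minimum.

local minimum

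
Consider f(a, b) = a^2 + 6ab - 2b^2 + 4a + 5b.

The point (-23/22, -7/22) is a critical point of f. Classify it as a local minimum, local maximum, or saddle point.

The Hessian of f is constant: H = [[2, 6], [6, -4]].
det(H) = 2·(-4) − 6² = -44.
Since det(H) < 0, H is indefinite and the critical point is a saddle point.

saddle point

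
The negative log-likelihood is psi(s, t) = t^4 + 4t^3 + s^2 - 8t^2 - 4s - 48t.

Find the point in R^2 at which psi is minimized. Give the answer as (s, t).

(2, 2)

psi(s,t) separates as P(s) + Q(t), so its minimum is min P + min Q.
P'(s) = 2s - 4 vanishes at s ∈ {2}; Q'(t) = 4(t - 2)(t + 2)(t + 3) vanishes at t ∈ {-3, -2, 2}.
Local minima of P (where P''>0): P(2)=-4. Local minima of Q: Q(-3)=45, Q(2)=-80.
So the global minimum of psi is P(2) + Q(2) = -4 − 80 = -84, attained at (2, 2).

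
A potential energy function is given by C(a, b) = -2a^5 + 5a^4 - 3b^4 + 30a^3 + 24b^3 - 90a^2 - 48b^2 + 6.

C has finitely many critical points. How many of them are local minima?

2

C separates as a function of a plus a function of b, so ∇C=0 decouples.
∂C/∂a = -10a(a - 3)(a - 2)(a + 3) = 0 at a ∈ {-3, 0, 2, 3}; ∂C/∂b = -12b(b - 4)(b - 2) = 0 at b ∈ {0, 2, 4}.
The Hessian is diagonal: diag(C_aa, C_bb). Second derivatives: C_aa(-3)=900, C_aa(0)=-180, C_aa(2)=100, C_aa(3)=-180; C_bb(0)=-96, C_bb(2)=48, C_bb(4)=-96.
Local minima occur where both diagonal entries positive: (-3, 2), (2, 2). Count: 2.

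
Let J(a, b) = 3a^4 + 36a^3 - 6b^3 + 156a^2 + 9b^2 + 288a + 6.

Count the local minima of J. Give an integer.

J separates as a function of a plus a function of b, so ∇J=0 decouples.
∂J/∂a = 12(a + 2)(a + 3)(a + 4) = 0 at a ∈ {-4, -3, -2}; ∂J/∂b = -18b(b - 1) = 0 at b ∈ {0, 1}.
The Hessian is diagonal: diag(J_aa, J_bb). Second derivatives: J_aa(-4)=24, J_aa(-3)=-12, J_aa(-2)=24; J_bb(0)=18, J_bb(1)=-18.
Local minima occur where both diagonal entries positive: (-4, 0), (-2, 0). Count: 2.

2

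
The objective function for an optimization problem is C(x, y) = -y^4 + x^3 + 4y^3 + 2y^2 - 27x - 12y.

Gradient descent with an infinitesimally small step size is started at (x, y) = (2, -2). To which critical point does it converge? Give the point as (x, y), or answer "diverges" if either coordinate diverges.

C is separable, so gradient descent decouples: x follows -∂C/∂x, y follows -∂C/∂y.
∂C/∂x = 3(x - 3)(x + 3); at x=2 this is -15, so x increases.
∂C/∂y = -4(y - 3)(y - 1)(y + 1); at y=-2 this is 60, so y decreases.
The y-coordinate has no critical point in that direction and runs off to infinity.

diverges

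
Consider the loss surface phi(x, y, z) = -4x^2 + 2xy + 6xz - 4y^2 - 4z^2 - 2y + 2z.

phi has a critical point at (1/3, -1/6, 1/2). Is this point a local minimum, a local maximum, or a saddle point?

The Hessian is constant: H = [[-8, 2, 6], [2, -8, 0], [6, 0, -8]].
Leading principal minors: Δ₁ = -8, Δ₂ = 60, Δ₃ = -192.
The minors alternate sign starting negative (−, +, −), so H is negative definite: a local maximum.

local maximum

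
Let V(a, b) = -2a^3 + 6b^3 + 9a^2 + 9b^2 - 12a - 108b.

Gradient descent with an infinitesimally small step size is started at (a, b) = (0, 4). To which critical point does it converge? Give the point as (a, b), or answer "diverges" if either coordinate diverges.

(1, 2)

V is separable, so gradient descent decouples: a follows -∂V/∂a, b follows -∂V/∂b.
∂V/∂a = -6(a - 2)(a - 1); at a=0 this is -12, so a increases.
∂V/∂b = 18(b - 2)(b + 3); at b=4 this is 252, so b decreases.
a converges to its nearest critical value 1 (a local min of the a-part); b converges to 2. The iterate converges to (1, 2).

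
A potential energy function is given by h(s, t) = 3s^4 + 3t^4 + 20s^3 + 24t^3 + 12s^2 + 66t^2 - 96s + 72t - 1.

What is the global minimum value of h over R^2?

h(s,t) separates as P(s) + Q(t) − 1, so its minimum is min P + min Q − 1.
P'(s) = 12(s - 1)(s + 2)(s + 4) vanishes at s ∈ {-4, -2, 1}; Q'(t) = 12(t + 1)(t + 2)(t + 3) vanishes at t ∈ {-3, -2, -1}.
Local minima of P (where P''>0): P(-4)=64, P(1)=-61. Local minima of Q: Q(-3)=-27, Q(-1)=-27.
So the global minimum of h is P(1) + Q(-3) − 1 = -61 − 27 − 1 = -89, attained at (1, -3).

-89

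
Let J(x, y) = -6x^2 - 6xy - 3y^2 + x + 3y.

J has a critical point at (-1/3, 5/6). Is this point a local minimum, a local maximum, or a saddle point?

local maximum

The Hessian of J is constant: H = [[-12, -6], [-6, -6]].
det(H) = (-12)·(-6) − (-6)² = 36.
det(H) > 0 and tr(H) = -18 < 0, so H is negative definite and the point is a local maximum.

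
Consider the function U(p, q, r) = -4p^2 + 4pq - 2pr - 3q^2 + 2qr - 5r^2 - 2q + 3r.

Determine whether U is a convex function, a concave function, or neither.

U is quadratic, so its Hessian is the constant matrix H = [[-8, 4, -2], [4, -6, 2], [-2, 2, -10]].
Leading principal minors: -8, 32, -296.
Signs alternate −, +, − ⇒ H ≺ 0 ⇒ concave.

concave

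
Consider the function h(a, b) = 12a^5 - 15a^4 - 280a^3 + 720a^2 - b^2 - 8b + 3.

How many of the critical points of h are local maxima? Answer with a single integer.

h separates as a function of a plus a function of b, so ∇h=0 decouples.
∂h/∂a = 60a(a - 3)(a - 2)(a + 4) = 0 at a ∈ {-4, 0, 2, 3}; ∂h/∂b = -2(b + 4) = 0 at b ∈ {-4}.
The Hessian is diagonal: diag(h_aa, h_bb). Second derivatives: h_aa(-4)=-10080, h_aa(0)=1440, h_aa(2)=-720, h_aa(3)=1260; h_bb(-4)=-2.
Local maxima occur where both diagonal entries negative: (-4, -4), (2, -4). Count: 2.

2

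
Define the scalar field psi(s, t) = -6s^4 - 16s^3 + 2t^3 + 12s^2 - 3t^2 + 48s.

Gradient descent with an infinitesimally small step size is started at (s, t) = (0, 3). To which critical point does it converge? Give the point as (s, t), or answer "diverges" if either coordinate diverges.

(-1, 1)

psi is separable, so gradient descent decouples: s follows -∂psi/∂s, t follows -∂psi/∂t.
∂psi/∂s = -24(s - 1)(s + 1)(s + 2); at s=0 this is 48, so s decreases.
∂psi/∂t = 6t(t - 1); at t=3 this is 36, so t decreases.
s converges to its nearest critical value -1 (a local min of the s-part); t converges to 1. The iterate converges to (-1, 1).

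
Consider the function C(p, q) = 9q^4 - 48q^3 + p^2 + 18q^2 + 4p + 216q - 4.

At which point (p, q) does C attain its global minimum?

C(p,q) separates as A(p) + B(q) − 4, so its minimum is min A + min B − 4.
A'(p) = 2p + 4 vanishes at p ∈ {-2}; B'(q) = 36(q - 3)(q - 2)(q + 1) vanishes at q ∈ {-1, 2, 3}.
Local minima of A (where A''>0): A(-2)=-4. Local minima of B: B(-1)=-141, B(3)=243.
So the global minimum of C is A(-2) + B(-1) − 4 = -4 − 141 − 4 = -149, attained at (-2, -1).

(-2, -1)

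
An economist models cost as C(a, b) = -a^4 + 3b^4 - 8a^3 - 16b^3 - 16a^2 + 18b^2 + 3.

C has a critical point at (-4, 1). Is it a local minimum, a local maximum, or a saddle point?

The mixed partial ∂²C/∂a∂b is 0, so the Hessian at any point is diag(C_aa, C_bb) = diag(-4(3a^2 + 12a + 8), 12(3b^2 - 8b + 3)).
At (-4, 1): H = diag(-32, -24).
Both eigenvalues are negative, so H is negative definite: a local maximum.

local maximum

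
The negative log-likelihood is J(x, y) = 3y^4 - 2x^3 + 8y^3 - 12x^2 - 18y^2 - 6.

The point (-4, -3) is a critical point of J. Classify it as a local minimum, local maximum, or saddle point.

local minimum

The mixed partial ∂²J/∂x∂y is 0, so the Hessian at any point is diag(J_xx, J_yy) = diag(-12(x + 2), 12(3y^2 + 4y - 3)).
At (-4, -3): H = diag(24, 144).
Both eigenvalues are positive, so H is positive definite: a local minimum.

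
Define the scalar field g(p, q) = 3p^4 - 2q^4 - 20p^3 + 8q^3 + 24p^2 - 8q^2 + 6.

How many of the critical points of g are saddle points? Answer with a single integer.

g separates as a function of p plus a function of q, so ∇g=0 decouples.
∂g/∂p = 12p(p - 4)(p - 1) = 0 at p ∈ {0, 1, 4}; ∂g/∂q = -8q(q - 2)(q - 1) = 0 at q ∈ {0, 1, 2}.
The Hessian is diagonal: diag(g_pp, g_qq). Second derivatives: g_pp(0)=48, g_pp(1)=-36, g_pp(4)=144; g_qq(0)=-16, g_qq(1)=8, g_qq(2)=-16.
Saddle points occur where the two diagonal entries have opposite signs: (0, 0), (0, 2), (1, 1), (4, 0), (4, 2). Count: 5.

5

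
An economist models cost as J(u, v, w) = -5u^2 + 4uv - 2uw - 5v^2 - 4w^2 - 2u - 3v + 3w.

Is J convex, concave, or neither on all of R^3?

J is quadratic, so its Hessian is the constant matrix H = [[-10, 4, -2], [4, -10, 0], [-2, 0, -8]].
Leading principal minors: -10, 84, -632.
Signs alternate −, +, − ⇒ H ≺ 0 ⇒ concave.

concave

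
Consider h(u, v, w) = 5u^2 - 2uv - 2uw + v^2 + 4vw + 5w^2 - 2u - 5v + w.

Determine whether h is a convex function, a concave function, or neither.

convex

h is quadratic, so its Hessian is the constant matrix H = [[10, -2, -2], [-2, 2, 4], [-2, 4, 10]].
Leading principal minors: 10, 16, 24.
All positive ⇒ H ≻ 0 ⇒ convex.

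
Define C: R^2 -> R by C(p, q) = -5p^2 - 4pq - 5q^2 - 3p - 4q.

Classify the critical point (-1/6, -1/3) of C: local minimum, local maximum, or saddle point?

The Hessian of C is constant: H = [[-10, -4], [-4, -10]].
det(H) = (-10)·(-10) − (-4)² = 84.
det(H) > 0 and tr(H) = -20 < 0, so H is negative definite and the point is a local maximum.

local maximum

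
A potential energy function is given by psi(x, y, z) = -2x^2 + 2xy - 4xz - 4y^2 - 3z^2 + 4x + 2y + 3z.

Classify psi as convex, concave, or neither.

psi is quadratic, so its Hessian is the constant matrix H = [[-4, 2, -4], [2, -8, 0], [-4, 0, -6]].
Leading principal minors: -4, 28, -40.
Signs alternate −, +, − ⇒ H ≺ 0 ⇒ concave.

concave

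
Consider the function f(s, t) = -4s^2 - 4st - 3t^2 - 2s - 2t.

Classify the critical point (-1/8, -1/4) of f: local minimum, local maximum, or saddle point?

The Hessian of f is constant: H = [[-8, -4], [-4, -6]].
det(H) = (-8)·(-6) − (-4)² = 32.
det(H) > 0 and tr(H) = -14 < 0, so H is negative definite and the point is a local maximum.

local maximum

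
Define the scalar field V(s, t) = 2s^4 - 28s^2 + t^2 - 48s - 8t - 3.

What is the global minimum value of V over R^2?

-253

V(s,t) separates as P(s) + Q(t) − 3, so its minimum is min P + min Q − 3.
P'(s) = 8(s - 3)(s + 1)(s + 2) vanishes at s ∈ {-2, -1, 3}; Q'(t) = 2(t - 4) vanishes at t ∈ {4}.
Local minima of P (where P''>0): P(-2)=16, P(3)=-234. Local minima of Q: Q(4)=-16.
So the global minimum of V is P(3) + Q(4) − 3 = -234 − 16 − 3 = -253, attained at (3, 4).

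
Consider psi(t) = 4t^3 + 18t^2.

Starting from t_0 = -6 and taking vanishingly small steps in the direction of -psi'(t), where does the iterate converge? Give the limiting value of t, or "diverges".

diverges

psi'(t) = 12t(t + 3), so psi'(-6) = 216.
Gradient descent moves in the -psi' direction, i.e. t is decreasing.
There is no critical point below t=-6, and psi' keeps the same sign, so the iterate runs off to −∞.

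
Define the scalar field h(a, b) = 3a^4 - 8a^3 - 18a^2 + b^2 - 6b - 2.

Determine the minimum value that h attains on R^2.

-146

h(a,b) separates as P(a) + Q(b) − 2, so its minimum is min P + min Q − 2.
P'(a) = 12a(a - 3)(a + 1) vanishes at a ∈ {-1, 0, 3}; Q'(b) = 2b - 6 vanishes at b ∈ {3}.
Local minima of P (where P''>0): P(-1)=-7, P(3)=-135. Local minima of Q: Q(3)=-9.
So the global minimum of h is P(3) + Q(3) − 2 = -135 − 9 − 2 = -146, attained at (3, 3).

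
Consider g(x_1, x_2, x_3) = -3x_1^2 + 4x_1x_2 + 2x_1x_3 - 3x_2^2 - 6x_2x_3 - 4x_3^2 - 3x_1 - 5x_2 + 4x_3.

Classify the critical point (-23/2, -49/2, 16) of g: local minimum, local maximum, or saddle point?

local maximum

The Hessian is constant: H = [[-6, 4, 2], [4, -6, -6], [2, -6, -8]].
Leading principal minors: Δ₁ = -6, Δ₂ = 20, Δ₃ = -16.
The minors alternate sign starting negative (−, +, −), so H is negative definite: a local maximum.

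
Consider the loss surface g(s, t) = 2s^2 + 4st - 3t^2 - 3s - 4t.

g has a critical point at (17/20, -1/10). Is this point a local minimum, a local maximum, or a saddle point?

saddle point

The Hessian of g is constant: H = [[4, 4], [4, -6]].
det(H) = 4·(-6) − 4² = -40.
Since det(H) < 0, H is indefinite and the critical point is a saddle point.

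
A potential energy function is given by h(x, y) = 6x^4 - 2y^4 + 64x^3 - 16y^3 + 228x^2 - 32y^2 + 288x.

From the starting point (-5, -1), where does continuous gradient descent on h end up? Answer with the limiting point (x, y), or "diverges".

h is separable, so gradient descent decouples: x follows -∂h/∂x, y follows -∂h/∂y.
∂h/∂x = 24(x + 1)(x + 3)(x + 4); at x=-5 this is -192, so x increases.
∂h/∂y = -8y(y + 2)(y + 4); at y=-1 this is 24, so y decreases.
x converges to its nearest critical value -4 (a local min of the x-part); y converges to -2. The iterate converges to (-4, -2).

(-4, -2)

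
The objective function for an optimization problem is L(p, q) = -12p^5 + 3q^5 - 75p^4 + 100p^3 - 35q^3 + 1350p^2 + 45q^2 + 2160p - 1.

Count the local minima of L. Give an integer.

4

L separates as a function of p plus a function of q, so ∇L=0 decouples.
∂L/∂p = -60(p - 3)(p + 1)(p + 3)(p + 4) = 0 at p ∈ {-4, -3, -1, 3}; ∂L/∂q = 15q(q - 2)(q - 1)(q + 3) = 0 at q ∈ {-3, 0, 1, 2}.
The Hessian is diagonal: diag(L_pp, L_qq). Second derivatives: L_pp(-4)=1260, L_pp(-3)=-720, L_pp(-1)=1440, L_pp(3)=-10080; L_qq(-3)=-900, L_qq(0)=90, L_qq(1)=-60, L_qq(2)=150.
Local minima occur where both diagonal entries positive: (-4, 0), (-4, 2), (-1, 0), (-1, 2). Count: 4.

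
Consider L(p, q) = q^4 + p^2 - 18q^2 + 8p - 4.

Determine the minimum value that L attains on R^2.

L(p,q) separates as A(p) + B(q) − 4, so its minimum is min A + min B − 4.
A'(p) = 2p + 8 vanishes at p ∈ {-4}; B'(q) = 4q(q - 3)(q + 3) vanishes at q ∈ {-3, 0, 3}.
Local minima of A (where A''>0): A(-4)=-16. Local minima of B: B(-3)=-81, B(3)=-81.
So the global minimum of L is A(-4) + B(-3) − 4 = -16 − 81 − 4 = -101, attained at (-4, -3).

-101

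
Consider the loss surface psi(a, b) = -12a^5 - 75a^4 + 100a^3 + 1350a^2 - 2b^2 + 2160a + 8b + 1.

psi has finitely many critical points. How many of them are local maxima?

psi separates as a function of a plus a function of b, so ∇psi=0 decouples.
∂psi/∂a = -60(a - 3)(a + 1)(a + 3)(a + 4) = 0 at a ∈ {-4, -3, -1, 3}; ∂psi/∂b = -4(b - 2) = 0 at b ∈ {2}.
The Hessian is diagonal: diag(psi_aa, psi_bb). Second derivatives: psi_aa(-4)=1260, psi_aa(-3)=-720, psi_aa(-1)=1440, psi_aa(3)=-10080; psi_bb(2)=-4.
Local maxima occur where both diagonal entries negative: (-3, 2), (3, 2). Count: 2.

2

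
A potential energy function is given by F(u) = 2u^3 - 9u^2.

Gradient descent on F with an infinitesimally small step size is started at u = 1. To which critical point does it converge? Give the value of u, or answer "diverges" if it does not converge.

F'(u) = 6u(u - 3), so F'(1) = -12.
Gradient descent moves in the -F' direction, i.e. u is increasing.
The nearest critical point in that direction is u = 3, where F'' = 18 > 0 (a local minimum). The iterate converges there.

3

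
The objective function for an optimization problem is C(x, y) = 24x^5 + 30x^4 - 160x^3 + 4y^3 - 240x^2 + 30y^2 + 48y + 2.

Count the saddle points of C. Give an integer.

C separates as a function of x plus a function of y, so ∇C=0 decouples.
∂C/∂x = 120x(x - 2)(x + 1)(x + 2) = 0 at x ∈ {-2, -1, 0, 2}; ∂C/∂y = 12(y + 1)(y + 4) = 0 at y ∈ {-4, -1}.
The Hessian is diagonal: diag(C_xx, C_yy). Second derivatives: C_xx(-2)=-960, C_xx(-1)=360, C_xx(0)=-480, C_xx(2)=2880; C_yy(-4)=-36, C_yy(-1)=36.
Saddle points occur where the two diagonal entries have opposite signs: (-2, -1), (-1, -4), (0, -1), (2, -4). Count: 4.

4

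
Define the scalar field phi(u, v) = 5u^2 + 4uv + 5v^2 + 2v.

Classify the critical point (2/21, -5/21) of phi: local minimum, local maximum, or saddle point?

local minimum

The Hessian of phi is constant: H = [[10, 4], [4, 10]].
det(H) = 10·10 − 4² = 84.
det(H) > 0 and tr(H) = 20 > 0, so H is positive definite and the point is a local minimum.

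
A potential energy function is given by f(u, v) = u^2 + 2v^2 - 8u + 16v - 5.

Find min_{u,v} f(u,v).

f(u,v) separates as P(u) + Q(v) − 5, so its minimum is min P + min Q − 5.
P'(u) = 2u - 8 vanishes at u ∈ {4}; Q'(v) = 4v + 16 vanishes at v ∈ {-4}.
Local minima of P (where P''>0): P(4)=-16. Local minima of Q: Q(-4)=-32.
So the global minimum of f is P(4) + Q(-4) − 5 = -16 − 32 − 5 = -53, attained at (4, -4).

-53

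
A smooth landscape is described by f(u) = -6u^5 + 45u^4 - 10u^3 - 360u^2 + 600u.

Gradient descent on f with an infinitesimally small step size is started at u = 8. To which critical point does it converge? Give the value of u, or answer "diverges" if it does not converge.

diverges

f'(u) = -30(u - 5)(u - 2)(u - 1)(u + 2), so f'(8) = -37800.
Gradient descent moves in the -f' direction, i.e. u is increasing.
There is no critical point above u=8, and f' keeps the same sign, so the iterate runs off to +∞.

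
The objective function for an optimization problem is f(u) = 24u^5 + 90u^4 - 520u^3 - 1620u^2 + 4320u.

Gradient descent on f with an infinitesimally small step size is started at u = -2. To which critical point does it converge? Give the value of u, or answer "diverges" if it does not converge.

-3

f'(u) = 120(u - 3)(u - 1)(u + 3)(u + 4), so f'(-2) = 3600.
Gradient descent moves in the -f' direction, i.e. u is decreasing.
The nearest critical point in that direction is u = -3, where f'' = 2880 > 0 (a local minimum). The iterate converges there.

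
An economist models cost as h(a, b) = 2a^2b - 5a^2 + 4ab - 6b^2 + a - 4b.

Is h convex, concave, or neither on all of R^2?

The term 2a^2b is cubic, so the Hessian is not constant.
∂²h/∂a² = 4b - 10, which takes both signs as b varies (negative for sufficiently negative b). A diagonal entry of the Hessian changing sign means the Hessian is neither positive- nor negative-semidefinite on all of R^2.

neither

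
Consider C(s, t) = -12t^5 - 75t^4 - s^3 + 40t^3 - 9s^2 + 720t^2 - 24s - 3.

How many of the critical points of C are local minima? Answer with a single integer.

2

C separates as a function of s plus a function of t, so ∇C=0 decouples.
∂C/∂s = -3(s + 2)(s + 4) = 0 at s ∈ {-4, -2}; ∂C/∂t = -60t(t - 2)(t + 3)(t + 4) = 0 at t ∈ {-4, -3, 0, 2}.
The Hessian is diagonal: diag(C_ss, C_tt). Second derivatives: C_ss(-4)=6, C_ss(-2)=-6; C_tt(-4)=1440, C_tt(-3)=-900, C_tt(0)=1440, C_tt(2)=-3600.
Local minima occur where both diagonal entries positive: (-4, -4), (-4, 0). Count: 2.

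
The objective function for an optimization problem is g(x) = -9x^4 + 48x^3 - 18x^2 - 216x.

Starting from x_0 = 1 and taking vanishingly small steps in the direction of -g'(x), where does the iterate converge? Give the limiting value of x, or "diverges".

2

g'(x) = -36(x - 3)(x - 2)(x + 1), so g'(1) = -144.
Gradient descent moves in the -g' direction, i.e. x is increasing.
The nearest critical point in that direction is x = 2, where g'' = 108 > 0 (a local minimum). The iterate converges there.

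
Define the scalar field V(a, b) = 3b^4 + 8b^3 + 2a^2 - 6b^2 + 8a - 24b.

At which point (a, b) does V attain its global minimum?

V(a,b) separates as P(a) + Q(b), so its minimum is min P + min Q.
P'(a) = 4a + 8 vanishes at a ∈ {-2}; Q'(b) = 12(b - 1)(b + 1)(b + 2) vanishes at b ∈ {-2, -1, 1}.
Local minima of P (where P''>0): P(-2)=-8. Local minima of Q: Q(-2)=8, Q(1)=-19.
So the global minimum of V is P(-2) + Q(1) = -8 − 19 = -27, attained at (-2, 1).

(-2, 1)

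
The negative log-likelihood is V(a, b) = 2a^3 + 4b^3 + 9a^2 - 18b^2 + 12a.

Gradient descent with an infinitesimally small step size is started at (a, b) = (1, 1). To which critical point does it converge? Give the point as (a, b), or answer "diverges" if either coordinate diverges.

(-1, 3)

V is separable, so gradient descent decouples: a follows -∂V/∂a, b follows -∂V/∂b.
∂V/∂a = 6(a + 1)(a + 2); at a=1 this is 36, so a decreases.
∂V/∂b = 12b(b - 3); at b=1 this is -24, so b increases.
a converges to its nearest critical value -1 (a local min of the a-part); b converges to 3. The iterate converges to (-1, 3).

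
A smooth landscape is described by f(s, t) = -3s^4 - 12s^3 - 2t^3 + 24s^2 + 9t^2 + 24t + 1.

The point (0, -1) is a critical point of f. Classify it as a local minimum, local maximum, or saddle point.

The mixed partial ∂²f/∂s∂t is 0, so the Hessian at any point is diag(f_ss, f_tt) = diag(12(-3s^2 - 6s + 4), 6(-2t + 3)).
At (0, -1): H = diag(48, 30).
Both eigenvalues are positive, so H is positive definite: a local minimum.

local minimum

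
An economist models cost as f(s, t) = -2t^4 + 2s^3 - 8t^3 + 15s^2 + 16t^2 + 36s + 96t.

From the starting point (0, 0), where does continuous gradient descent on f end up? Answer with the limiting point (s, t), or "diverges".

f is separable, so gradient descent decouples: s follows -∂f/∂s, t follows -∂f/∂t.
∂f/∂s = 6(s + 2)(s + 3); at s=0 this is 36, so s decreases.
∂f/∂t = -8(t - 2)(t + 2)(t + 3); at t=0 this is 96, so t decreases.
s converges to its nearest critical value -2 (a local min of the s-part); t converges to -2. The iterate converges to (-2, -2).

(-2, -2)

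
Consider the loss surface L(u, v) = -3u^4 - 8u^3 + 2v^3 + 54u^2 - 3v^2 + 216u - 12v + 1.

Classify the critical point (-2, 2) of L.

local minimum

The mixed partial ∂²L/∂u∂v is 0, so the Hessian at any point is diag(L_uu, L_vv) = diag(12(-3u^2 - 4u + 9), 6(2v - 1)).
At (-2, 2): H = diag(60, 18).
Both eigenvalues are positive, so H is positive definite: a local minimum.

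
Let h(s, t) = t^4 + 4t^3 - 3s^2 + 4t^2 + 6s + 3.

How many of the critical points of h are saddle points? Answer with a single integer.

2

h separates as a function of s plus a function of t, so ∇h=0 decouples.
∂h/∂s = -6(s - 1) = 0 at s ∈ {1}; ∂h/∂t = 4t(t + 1)(t + 2) = 0 at t ∈ {-2, -1, 0}.
The Hessian is diagonal: diag(h_ss, h_tt). Second derivatives: h_ss(1)=-6; h_tt(-2)=8, h_tt(-1)=-4, h_tt(0)=8.
Saddle points occur where the two diagonal entries have opposite signs: (1, -2), (1, 0). Count: 2.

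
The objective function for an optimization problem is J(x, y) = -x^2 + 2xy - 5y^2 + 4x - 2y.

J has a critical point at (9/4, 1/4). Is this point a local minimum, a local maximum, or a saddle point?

local maximum

The Hessian of J is constant: H = [[-2, 2], [2, -10]].
det(H) = (-2)·(-10) − 2² = 16.
det(H) > 0 and tr(H) = -12 < 0, so H is negative definite and the point is a local maximum.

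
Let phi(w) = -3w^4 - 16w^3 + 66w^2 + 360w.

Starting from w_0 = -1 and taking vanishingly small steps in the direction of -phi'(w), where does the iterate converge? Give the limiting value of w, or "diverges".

-2

phi'(w) = -12(w - 3)(w + 2)(w + 5), so phi'(-1) = 192.
Gradient descent moves in the -phi' direction, i.e. w is decreasing.
The nearest critical point in that direction is w = -2, where phi'' = 180 > 0 (a local minimum). The iterate converges there.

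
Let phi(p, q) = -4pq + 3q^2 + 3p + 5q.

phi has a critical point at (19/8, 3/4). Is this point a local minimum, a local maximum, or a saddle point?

The Hessian of phi is constant: H = [[0, -4], [-4, 6]].
det(H) = 0·6 − (-4)² = -16.
Since det(H) < 0, H is indefinite and the critical point is a saddle point.

saddle point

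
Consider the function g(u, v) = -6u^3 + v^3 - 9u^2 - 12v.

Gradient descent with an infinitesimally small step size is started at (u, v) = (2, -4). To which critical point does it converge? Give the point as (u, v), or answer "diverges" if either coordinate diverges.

g is separable, so gradient descent decouples: u follows -∂g/∂u, v follows -∂g/∂v.
∂g/∂u = -18u(u + 1); at u=2 this is -108, so u increases.
∂g/∂v = 3(v - 2)(v + 2); at v=-4 this is 36, so v decreases.
The u-coordinate has no critical point in that direction and runs off to infinity.

diverges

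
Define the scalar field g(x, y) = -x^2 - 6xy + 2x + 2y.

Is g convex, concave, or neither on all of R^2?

neither

g is quadratic, so its Hessian is the constant matrix H = [[-2, -6], [-6, 0]].
det(H) = -36, tr(H) = -2.
det(H) < 0, so H is indefinite: neither convex nor concave.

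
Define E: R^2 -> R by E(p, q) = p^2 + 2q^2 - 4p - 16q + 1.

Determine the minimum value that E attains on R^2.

-35

E(p,q) separates as A(p) + B(q) + 1, so its minimum is min A + min B + 1.
A'(p) = 2p - 4 vanishes at p ∈ {2}; B'(q) = 4q - 16 vanishes at q ∈ {4}.
Local minima of A (where A''>0): A(2)=-4. Local minima of B: B(4)=-32.
So the global minimum of E is A(2) + B(4) + 1 = -4 − 32 + 1 = -35, attained at (2, 4).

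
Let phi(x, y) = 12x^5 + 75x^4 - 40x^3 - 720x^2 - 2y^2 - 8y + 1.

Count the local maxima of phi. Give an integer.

2

phi separates as a function of x plus a function of y, so ∇phi=0 decouples.
∂phi/∂x = 60x(x - 2)(x + 3)(x + 4) = 0 at x ∈ {-4, -3, 0, 2}; ∂phi/∂y = -4(y + 2) = 0 at y ∈ {-2}.
The Hessian is diagonal: diag(phi_xx, phi_yy). Second derivatives: phi_xx(-4)=-1440, phi_xx(-3)=900, phi_xx(0)=-1440, phi_xx(2)=3600; phi_yy(-2)=-4.
Local maxima occur where both diagonal entries negative: (-4, -2), (0, -2). Count: 2.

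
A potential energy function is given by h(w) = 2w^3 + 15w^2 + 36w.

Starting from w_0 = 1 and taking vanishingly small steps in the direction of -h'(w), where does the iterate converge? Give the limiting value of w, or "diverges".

-2

h'(w) = 6(w + 2)(w + 3), so h'(1) = 72.
Gradient descent moves in the -h' direction, i.e. w is decreasing.
The nearest critical point in that direction is w = -2, where h'' = 6 > 0 (a local minimum). The iterate converges there.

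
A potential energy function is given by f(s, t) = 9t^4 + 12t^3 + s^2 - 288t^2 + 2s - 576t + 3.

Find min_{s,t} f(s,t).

f(s,t) separates as P(s) + Q(t) + 3, so its minimum is min P + min Q + 3.
P'(s) = 2s + 2 vanishes at s ∈ {-1}; Q'(t) = 36(t - 4)(t + 1)(t + 4) vanishes at t ∈ {-4, -1, 4}.
Local minima of P (where P''>0): P(-1)=-1. Local minima of Q: Q(-4)=-768, Q(4)=-3840.
So the global minimum of f is P(-1) + Q(4) + 3 = -1 − 3840 + 3 = -3838, attained at (-1, 4).

-3838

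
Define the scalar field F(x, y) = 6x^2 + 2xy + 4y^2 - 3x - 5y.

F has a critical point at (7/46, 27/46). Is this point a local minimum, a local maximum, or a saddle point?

The Hessian of F is constant: H = [[12, 2], [2, 8]].
det(H) = 12·8 − 2² = 92.
det(H) > 0 and tr(H) = 20 > 0, so H is positive definite and the point is a local minimum.

local minimum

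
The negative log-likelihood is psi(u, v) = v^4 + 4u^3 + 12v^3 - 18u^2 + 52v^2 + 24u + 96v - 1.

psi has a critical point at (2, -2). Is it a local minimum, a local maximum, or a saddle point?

local minimum

The mixed partial ∂²psi/∂u∂v is 0, so the Hessian at any point is diag(psi_uu, psi_vv) = diag(12(2u - 3), 4(3v^2 + 18v + 26)).
At (2, -2): H = diag(12, 8).
Both eigenvalues are positive, so H is positive definite: a local minimum.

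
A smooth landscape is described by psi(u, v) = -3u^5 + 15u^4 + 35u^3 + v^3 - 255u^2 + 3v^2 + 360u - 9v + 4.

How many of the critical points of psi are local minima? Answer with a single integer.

2

psi separates as a function of u plus a function of v, so ∇psi=0 decouples.
∂psi/∂u = -15(u - 4)(u - 2)(u - 1)(u + 3) = 0 at u ∈ {-3, 1, 2, 4}; ∂psi/∂v = 3(v - 1)(v + 3) = 0 at v ∈ {-3, 1}.
The Hessian is diagonal: diag(psi_uu, psi_vv). Second derivatives: psi_uu(-3)=2100, psi_uu(1)=-180, psi_uu(2)=150, psi_uu(4)=-630; psi_vv(-3)=-12, psi_vv(1)=12.
Local minima occur where both diagonal entries positive: (-3, 1), (2, 1). Count: 2.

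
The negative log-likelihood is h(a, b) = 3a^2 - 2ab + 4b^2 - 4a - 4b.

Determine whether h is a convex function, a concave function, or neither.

convex

h is quadratic, so its Hessian is the constant matrix H = [[6, -2], [-2, 8]].
det(H) = 44, tr(H) = 14.
det(H) > 0 and tr(H) > 0, so H is positive definite everywhere: convex.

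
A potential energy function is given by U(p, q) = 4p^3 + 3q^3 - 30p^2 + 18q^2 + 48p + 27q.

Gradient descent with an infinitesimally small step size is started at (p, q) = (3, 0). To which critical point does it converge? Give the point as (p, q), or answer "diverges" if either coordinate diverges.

(4, -1)

U is separable, so gradient descent decouples: p follows -∂U/∂p, q follows -∂U/∂q.
∂U/∂p = 12(p - 4)(p - 1); at p=3 this is -24, so p increases.
∂U/∂q = 9(q + 1)(q + 3); at q=0 this is 27, so q decreases.
p converges to its nearest critical value 4 (a local min of the p-part); q converges to -1. The iterate converges to (4, -1).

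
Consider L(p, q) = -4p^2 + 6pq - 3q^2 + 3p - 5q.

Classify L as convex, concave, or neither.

L is quadratic, so its Hessian is the constant matrix H = [[-8, 6], [6, -6]].
det(H) = 12, tr(H) = -14.
det(H) > 0 and tr(H) < 0, so H is negative definite everywhere: concave.

concave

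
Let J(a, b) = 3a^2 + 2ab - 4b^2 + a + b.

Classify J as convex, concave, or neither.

J is quadratic, so its Hessian is the constant matrix H = [[6, 2], [2, -8]].
det(H) = -52, tr(H) = -2.
det(H) < 0, so H is indefinite: neither convex nor concave.

neither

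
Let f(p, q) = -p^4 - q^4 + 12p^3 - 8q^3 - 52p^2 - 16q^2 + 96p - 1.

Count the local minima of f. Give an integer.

f separates as a function of p plus a function of q, so ∇f=0 decouples.
∂f/∂p = -4(p - 4)(p - 3)(p - 2) = 0 at p ∈ {2, 3, 4}; ∂f/∂q = -4q(q + 2)(q + 4) = 0 at q ∈ {-4, -2, 0}.
The Hessian is diagonal: diag(f_pp, f_qq). Second derivatives: f_pp(2)=-8, f_pp(3)=4, f_pp(4)=-8; f_qq(-4)=-32, f_qq(-2)=16, f_qq(0)=-32.
Local minima occur where both diagonal entries positive: (3, -2). Count: 1.

1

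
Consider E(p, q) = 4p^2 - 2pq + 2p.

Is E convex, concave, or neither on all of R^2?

neither

E is quadratic, so its Hessian is the constant matrix H = [[8, -2], [-2, 0]].
det(H) = -4, tr(H) = 8.
det(H) < 0, so H is indefinite: neither convex nor concave.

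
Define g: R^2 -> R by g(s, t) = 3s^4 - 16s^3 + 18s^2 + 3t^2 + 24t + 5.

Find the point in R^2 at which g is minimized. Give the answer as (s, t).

(3, -4)

g(s,t) separates as P(s) + Q(t) + 5, so its minimum is min P + min Q + 5.
P'(s) = 12s(s - 3)(s - 1) vanishes at s ∈ {0, 1, 3}; Q'(t) = 6(t + 4) vanishes at t ∈ {-4}.
Local minima of P (where P''>0): P(0)=0, P(3)=-27. Local minima of Q: Q(-4)=-48.
So the global minimum of g is P(3) + Q(-4) + 5 = -27 − 48 + 5 = -70, attained at (3, -4).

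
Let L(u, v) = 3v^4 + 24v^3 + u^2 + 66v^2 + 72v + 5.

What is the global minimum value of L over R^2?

L(u,v) separates as P(u) + Q(v) + 5, so its minimum is min P + min Q + 5.
P'(u) = 2u vanishes at u ∈ {0}; Q'(v) = 12(v + 1)(v + 2)(v + 3) vanishes at v ∈ {-3, -2, -1}.
Local minima of P (where P''>0): P(0)=0. Local minima of Q: Q(-3)=-27, Q(-1)=-27.
So the global minimum of L is P(0) + Q(-3) + 5 = 0 − 27 + 5 = -22, attained at (0, -3).

-22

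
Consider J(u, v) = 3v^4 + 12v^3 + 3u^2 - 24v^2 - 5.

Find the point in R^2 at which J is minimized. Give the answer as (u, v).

J(u,v) separates as P(u) + Q(v) − 5, so its minimum is min P + min Q − 5.
P'(u) = 6u vanishes at u ∈ {0}; Q'(v) = 12v(v - 1)(v + 4) vanishes at v ∈ {-4, 0, 1}.
Local minima of P (where P''>0): P(0)=0. Local minima of Q: Q(-4)=-384, Q(1)=-9.
So the global minimum of J is P(0) + Q(-4) − 5 = 0 − 384 − 5 = -389, attained at (0, -4).

(0, -4)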